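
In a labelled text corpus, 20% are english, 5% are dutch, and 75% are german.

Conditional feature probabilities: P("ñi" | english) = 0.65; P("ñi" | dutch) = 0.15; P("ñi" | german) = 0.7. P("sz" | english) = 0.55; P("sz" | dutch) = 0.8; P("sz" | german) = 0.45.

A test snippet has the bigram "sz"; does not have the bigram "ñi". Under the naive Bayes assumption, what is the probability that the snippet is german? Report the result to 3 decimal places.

english: 0.2 × (1−0.65) × 0.55 = 0.0385
dutch: 0.05 × (1−0.15) × 0.8 = 0.034
german: 0.75 × (1−0.7) × 0.45 = 0.10125
P(german | x) = 0.10125 / 0.17375 ≈ 0.583

0.583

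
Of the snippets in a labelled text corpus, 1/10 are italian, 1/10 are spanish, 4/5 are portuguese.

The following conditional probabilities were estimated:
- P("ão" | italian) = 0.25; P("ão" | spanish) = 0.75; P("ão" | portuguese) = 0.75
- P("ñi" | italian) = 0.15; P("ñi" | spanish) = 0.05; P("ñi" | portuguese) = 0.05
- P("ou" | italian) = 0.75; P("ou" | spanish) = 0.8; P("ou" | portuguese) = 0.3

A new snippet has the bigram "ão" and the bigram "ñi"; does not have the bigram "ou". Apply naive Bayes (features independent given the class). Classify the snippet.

portuguese

italian: 0.1 × 0.25 × 0.15 × (1−0.75) = 0.0009375
spanish: 0.1 × 0.75 × 0.05 × (1−0.8) = 0.00075
portuguese: 0.8 × 0.75 × 0.05 × (1−0.3) = 0.021
Highest score → portuguese.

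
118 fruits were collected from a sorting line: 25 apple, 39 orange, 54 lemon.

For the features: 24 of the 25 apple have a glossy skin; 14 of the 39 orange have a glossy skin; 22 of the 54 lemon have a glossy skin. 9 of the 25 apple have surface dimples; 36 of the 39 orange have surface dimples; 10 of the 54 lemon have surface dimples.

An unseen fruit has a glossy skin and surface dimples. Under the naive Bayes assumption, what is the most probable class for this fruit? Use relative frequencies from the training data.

orange

apple: (25/118) × (24/25) × (9/25) ≈ 0.0732203
orange: (39/118) × (14/39) × (36/39) ≈ 0.109518
lemon: (54/118) × (22/54) × (10/54) ≈ 0.0345261
Highest score → orange.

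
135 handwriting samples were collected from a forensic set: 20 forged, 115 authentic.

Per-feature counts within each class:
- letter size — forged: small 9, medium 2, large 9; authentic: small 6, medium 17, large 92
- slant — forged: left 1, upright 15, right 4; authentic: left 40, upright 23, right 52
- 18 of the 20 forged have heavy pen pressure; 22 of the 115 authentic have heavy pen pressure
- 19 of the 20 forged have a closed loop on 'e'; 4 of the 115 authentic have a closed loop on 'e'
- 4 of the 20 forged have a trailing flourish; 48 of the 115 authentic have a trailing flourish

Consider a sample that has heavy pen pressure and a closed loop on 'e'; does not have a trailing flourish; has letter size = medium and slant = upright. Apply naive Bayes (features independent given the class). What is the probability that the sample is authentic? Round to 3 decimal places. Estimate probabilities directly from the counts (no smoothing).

forged: (20/135) × (2/20) × (15/20) × (18/20) × (19/20) × (16/20) = 0.0076
authentic: (115/135) × (17/115) × (23/115) × (22/115) × (4/115) × (67/115) ≈ 0.0000976358
P(authentic | x) = 0.0000976358 / 0.0076976358 ≈ 0.013

0.013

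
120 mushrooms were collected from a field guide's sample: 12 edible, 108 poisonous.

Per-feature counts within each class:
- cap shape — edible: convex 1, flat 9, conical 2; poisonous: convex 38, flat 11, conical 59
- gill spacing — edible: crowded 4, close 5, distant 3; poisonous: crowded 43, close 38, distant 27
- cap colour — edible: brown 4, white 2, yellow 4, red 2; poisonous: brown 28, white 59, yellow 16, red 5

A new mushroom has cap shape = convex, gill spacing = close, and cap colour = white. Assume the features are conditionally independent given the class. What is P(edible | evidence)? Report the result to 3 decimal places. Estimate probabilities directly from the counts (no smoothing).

0.009

edible: (12/120) × (1/12) × (5/12) × (2/12) ≈ 0.000578704
poisonous: (108/120) × (38/108) × (38/108) × (59/108) ≈ 0.0608682
P(edible | x) = 0.000578704 / 0.061446904 ≈ 0.009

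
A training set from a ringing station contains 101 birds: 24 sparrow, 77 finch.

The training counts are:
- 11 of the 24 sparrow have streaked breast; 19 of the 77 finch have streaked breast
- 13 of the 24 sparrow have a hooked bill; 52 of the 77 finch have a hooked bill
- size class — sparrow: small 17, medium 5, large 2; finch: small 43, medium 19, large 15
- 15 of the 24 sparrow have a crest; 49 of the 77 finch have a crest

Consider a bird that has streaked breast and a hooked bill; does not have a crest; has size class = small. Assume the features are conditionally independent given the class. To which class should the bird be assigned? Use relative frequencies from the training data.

sparrow: (24/101) × (11/24) × (13/24) × (17/24) × (9/24) ≈ 0.0156701
finch: (77/101) × (19/77) × (52/77) × (43/77) × (28/77) ≈ 0.0257982
Highest score → finch.

finch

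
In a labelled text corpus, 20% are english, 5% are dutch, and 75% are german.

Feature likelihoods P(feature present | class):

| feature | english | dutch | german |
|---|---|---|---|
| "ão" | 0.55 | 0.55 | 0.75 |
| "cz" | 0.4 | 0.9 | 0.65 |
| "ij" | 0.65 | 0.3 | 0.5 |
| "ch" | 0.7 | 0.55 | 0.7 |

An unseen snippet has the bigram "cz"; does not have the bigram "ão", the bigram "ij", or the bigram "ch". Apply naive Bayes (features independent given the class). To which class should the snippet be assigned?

german

english: 0.2 × (1−0.55) × 0.4 × (1−0.65) × (1−0.7) = 0.00378
dutch: 0.05 × (1−0.55) × 0.9 × (1−0.3) × (1−0.55) = 0.00637875
german: 0.75 × (1−0.75) × 0.65 × (1−0.5) × (1−0.7) = 0.01828125
Highest score → german.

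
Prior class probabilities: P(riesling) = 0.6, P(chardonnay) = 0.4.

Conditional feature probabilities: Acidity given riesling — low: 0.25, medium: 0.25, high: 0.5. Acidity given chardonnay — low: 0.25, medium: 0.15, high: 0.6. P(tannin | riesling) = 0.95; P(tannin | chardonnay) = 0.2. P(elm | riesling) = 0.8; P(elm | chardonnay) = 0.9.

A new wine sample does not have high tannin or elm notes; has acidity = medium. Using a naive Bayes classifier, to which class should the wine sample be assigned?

chardonnay

riesling: 0.6 × 0.25 × (1−0.95) × (1−0.8) = 0.0015
chardonnay: 0.4 × 0.15 × (1−0.2) × (1−0.9) = 0.0048
Highest score → chardonnay.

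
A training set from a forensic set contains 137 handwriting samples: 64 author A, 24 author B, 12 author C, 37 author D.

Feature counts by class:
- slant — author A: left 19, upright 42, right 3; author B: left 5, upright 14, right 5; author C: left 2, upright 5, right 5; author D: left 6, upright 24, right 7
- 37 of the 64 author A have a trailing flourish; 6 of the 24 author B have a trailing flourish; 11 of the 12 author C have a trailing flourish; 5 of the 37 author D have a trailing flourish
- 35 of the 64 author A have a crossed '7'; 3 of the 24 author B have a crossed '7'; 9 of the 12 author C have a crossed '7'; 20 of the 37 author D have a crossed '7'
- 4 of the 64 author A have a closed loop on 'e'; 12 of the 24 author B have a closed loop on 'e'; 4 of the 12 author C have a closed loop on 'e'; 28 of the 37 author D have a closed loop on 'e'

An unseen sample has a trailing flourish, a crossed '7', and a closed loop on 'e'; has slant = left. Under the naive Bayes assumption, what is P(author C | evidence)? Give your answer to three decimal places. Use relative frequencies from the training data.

author A: (64/137) × (19/64) × (37/64) × (35/64) × (4/64) ≈ 0.00274046
author B: (24/137) × (5/24) × (6/24) × (3/24) × (12/24) ≈ 0.000570255
author C: (12/137) × (2/12) × (11/12) × (9/12) × (4/12) ≈ 0.0033455
author D: (37/137) × (6/37) × (5/37) × (20/37) × (28/37) ≈ 0.00242094
P(author C | x) = 0.0033455 / 0.009077155 ≈ 0.369

0.369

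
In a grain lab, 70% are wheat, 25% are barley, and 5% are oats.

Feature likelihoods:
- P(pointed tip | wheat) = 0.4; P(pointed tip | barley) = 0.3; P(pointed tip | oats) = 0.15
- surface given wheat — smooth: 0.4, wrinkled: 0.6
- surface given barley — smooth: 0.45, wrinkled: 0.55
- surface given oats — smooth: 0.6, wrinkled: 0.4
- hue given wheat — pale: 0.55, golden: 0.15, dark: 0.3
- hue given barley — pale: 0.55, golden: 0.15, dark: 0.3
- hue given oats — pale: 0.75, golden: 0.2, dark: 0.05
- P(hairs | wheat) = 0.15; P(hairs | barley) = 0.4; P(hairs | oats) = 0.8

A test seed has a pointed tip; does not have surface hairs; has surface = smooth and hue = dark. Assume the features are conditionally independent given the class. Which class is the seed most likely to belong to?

wheat

wheat: 0.7 × 0.4 × 0.4 × 0.3 × (1−0.15) = 0.02856
barley: 0.25 × 0.3 × 0.45 × 0.3 × (1−0.4) = 0.006075
oats: 0.05 × 0.15 × 0.6 × 0.05 × (1−0.8) = 0.000045
Highest score → wheat.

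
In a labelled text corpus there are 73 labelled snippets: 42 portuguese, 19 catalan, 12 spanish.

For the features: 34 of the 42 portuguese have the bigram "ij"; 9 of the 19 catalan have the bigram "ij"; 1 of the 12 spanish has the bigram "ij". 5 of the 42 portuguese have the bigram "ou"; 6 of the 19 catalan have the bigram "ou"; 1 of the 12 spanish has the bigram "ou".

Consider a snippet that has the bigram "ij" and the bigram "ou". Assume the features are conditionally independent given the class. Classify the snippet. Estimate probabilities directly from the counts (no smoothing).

portuguese

portuguese: (42/73) × (34/42) × (5/42) ≈ 0.0554468
catalan: (19/73) × (9/19) × (6/19) ≈ 0.0389329
spanish: (12/73) × (1/12) × (1/12) ≈ 0.00114155
Highest score → portuguese.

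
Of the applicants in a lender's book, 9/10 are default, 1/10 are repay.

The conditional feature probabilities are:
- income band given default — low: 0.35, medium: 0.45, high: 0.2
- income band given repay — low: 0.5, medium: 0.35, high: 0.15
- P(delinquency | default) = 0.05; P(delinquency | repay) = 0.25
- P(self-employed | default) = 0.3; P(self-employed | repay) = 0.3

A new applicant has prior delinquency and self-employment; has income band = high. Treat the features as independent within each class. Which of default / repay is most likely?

default

default: 0.9 × 0.2 × 0.05 × 0.3 = 0.0027
repay: 0.1 × 0.15 × 0.25 × 0.3 = 0.001125
Highest score → default.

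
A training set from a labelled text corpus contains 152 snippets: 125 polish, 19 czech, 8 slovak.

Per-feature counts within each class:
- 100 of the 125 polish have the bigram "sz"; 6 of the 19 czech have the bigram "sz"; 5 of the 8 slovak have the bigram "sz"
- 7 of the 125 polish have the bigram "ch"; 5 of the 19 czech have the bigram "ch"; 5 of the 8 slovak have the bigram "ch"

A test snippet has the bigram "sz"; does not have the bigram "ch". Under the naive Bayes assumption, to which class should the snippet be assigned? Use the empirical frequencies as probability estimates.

polish

polish: (125/152) × (100/125) × (118/125) ≈ 0.621053
czech: (19/152) × (6/19) × (14/19) ≈ 0.0290859
slovak: (8/152) × (5/8) × (3/8) ≈ 0.0123355
Highest score → polish.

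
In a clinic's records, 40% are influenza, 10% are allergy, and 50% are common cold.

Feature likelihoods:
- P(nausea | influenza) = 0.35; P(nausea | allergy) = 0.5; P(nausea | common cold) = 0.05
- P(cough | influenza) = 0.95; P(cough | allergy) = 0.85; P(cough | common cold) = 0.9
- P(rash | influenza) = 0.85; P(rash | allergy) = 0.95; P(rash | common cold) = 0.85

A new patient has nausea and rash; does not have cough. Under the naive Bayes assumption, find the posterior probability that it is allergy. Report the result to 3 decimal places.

0.469

influenza: 0.4 × 0.35 × (1−0.95) × 0.85 = 0.00595
allergy: 0.1 × 0.5 × (1−0.85) × 0.95 = 0.007125
common cold: 0.5 × 0.05 × (1−0.9) × 0.85 = 0.002125
P(allergy | x) = 0.007125 / 0.0152 ≈ 0.469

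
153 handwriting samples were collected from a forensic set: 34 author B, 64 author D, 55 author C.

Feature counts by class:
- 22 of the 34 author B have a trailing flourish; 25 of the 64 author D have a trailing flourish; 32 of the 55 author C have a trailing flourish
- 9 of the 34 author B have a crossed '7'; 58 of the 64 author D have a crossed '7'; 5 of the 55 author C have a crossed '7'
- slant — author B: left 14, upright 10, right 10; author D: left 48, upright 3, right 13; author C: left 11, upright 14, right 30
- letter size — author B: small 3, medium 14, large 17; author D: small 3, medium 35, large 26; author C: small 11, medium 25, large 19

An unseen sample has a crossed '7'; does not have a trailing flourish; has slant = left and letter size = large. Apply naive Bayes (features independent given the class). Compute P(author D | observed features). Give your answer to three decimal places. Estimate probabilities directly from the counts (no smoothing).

author B: (34/153) × (12/34) × (9/34) × (14/34) × (17/34) ≈ 0.00427437
author D: (64/153) × (39/64) × (58/64) × (48/64) × (26/64) ≈ 0.0703843
author C: (55/153) × (23/55) × (5/55) × (11/55) × (19/55) ≈ 0.000944201
P(author D | x) = 0.0703843 / 0.075602871 ≈ 0.931

0.931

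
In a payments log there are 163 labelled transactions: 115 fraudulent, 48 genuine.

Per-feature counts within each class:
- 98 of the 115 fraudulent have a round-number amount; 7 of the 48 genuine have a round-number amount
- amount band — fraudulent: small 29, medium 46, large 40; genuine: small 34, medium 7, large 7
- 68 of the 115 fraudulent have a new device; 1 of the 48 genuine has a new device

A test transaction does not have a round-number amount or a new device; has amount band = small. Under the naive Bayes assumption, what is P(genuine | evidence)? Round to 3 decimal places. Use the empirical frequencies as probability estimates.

0.942

fraudulent: (115/163) × (17/115) × (29/115) × (47/115) ≈ 0.0107488
genuine: (48/163) × (41/48) × (34/48) × (47/48) ≈ 0.174458
P(genuine | x) = 0.174458 / 0.1852068 ≈ 0.942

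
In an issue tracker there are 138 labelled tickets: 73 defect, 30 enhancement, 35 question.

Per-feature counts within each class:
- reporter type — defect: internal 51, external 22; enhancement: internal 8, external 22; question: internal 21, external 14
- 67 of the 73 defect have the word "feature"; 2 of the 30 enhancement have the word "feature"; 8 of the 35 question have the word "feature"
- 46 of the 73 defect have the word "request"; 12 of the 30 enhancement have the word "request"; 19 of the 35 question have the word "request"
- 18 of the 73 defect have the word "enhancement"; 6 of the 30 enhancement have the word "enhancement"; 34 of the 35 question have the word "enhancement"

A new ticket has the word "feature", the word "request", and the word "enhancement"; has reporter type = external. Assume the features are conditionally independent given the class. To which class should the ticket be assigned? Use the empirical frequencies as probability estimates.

defect

defect: (73/138) × (22/73) × (67/73) × (46/73) × (18/73) ≈ 0.0227342
enhancement: (30/138) × (22/30) × (2/30) × (12/30) × (6/30) ≈ 0.000850242
question: (35/138) × (14/35) × (8/35) × (19/35) × (34/35) ≈ 0.0122283
Highest score → defect.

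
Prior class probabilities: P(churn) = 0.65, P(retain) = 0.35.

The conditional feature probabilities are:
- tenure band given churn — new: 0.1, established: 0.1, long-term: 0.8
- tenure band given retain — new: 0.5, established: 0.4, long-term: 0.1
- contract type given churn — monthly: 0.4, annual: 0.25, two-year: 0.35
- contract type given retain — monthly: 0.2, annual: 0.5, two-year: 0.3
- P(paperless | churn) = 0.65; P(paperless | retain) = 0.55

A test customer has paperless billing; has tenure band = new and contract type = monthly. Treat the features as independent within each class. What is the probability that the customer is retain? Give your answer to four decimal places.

0.5325

churn: 0.65 × 0.1 × 0.4 × 0.65 = 0.0169
retain: 0.35 × 0.5 × 0.2 × 0.55 = 0.01925
P(retain | x) = 0.01925 / 0.03615 ≈ 0.5325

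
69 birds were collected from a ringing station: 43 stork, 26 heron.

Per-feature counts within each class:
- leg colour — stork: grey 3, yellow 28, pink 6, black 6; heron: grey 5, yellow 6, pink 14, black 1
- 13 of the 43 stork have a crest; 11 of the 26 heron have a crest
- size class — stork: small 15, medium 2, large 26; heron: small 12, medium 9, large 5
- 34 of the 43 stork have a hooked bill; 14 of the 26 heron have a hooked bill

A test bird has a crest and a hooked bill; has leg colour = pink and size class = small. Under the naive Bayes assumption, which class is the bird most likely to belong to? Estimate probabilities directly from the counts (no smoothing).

heron

stork: (43/69) × (6/43) × (13/43) × (15/43) × (34/43) ≈ 0.00725121
heron: (26/69) × (14/26) × (11/26) × (12/26) × (14/26) ≈ 0.0213334
Highest score → heron.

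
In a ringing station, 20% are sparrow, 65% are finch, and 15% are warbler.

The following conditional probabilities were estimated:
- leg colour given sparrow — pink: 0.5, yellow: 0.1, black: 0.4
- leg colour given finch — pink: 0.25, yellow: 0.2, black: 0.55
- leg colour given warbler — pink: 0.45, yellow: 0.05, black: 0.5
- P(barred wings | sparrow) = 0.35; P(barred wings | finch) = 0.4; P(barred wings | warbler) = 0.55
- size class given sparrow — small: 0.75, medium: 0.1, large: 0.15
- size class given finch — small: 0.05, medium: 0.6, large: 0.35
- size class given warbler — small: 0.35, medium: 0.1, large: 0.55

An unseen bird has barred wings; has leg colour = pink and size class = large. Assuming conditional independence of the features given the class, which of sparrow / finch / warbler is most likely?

finch

sparrow: 0.2 × 0.5 × 0.35 × 0.15 = 0.00525
finch: 0.65 × 0.25 × 0.4 × 0.35 = 0.02275
warbler: 0.15 × 0.45 × 0.55 × 0.55 = 0.02041875
Highest score → finch.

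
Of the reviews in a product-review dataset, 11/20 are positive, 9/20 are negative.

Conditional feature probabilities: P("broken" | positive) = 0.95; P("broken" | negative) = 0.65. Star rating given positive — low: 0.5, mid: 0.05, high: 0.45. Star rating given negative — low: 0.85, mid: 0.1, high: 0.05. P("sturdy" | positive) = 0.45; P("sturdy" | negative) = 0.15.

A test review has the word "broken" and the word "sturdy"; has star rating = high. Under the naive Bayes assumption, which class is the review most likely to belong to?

positive

positive: 0.55 × 0.95 × 0.45 × 0.45 = 0.10580625
negative: 0.45 × 0.65 × 0.05 × 0.15 = 0.00219375
Highest score → positive.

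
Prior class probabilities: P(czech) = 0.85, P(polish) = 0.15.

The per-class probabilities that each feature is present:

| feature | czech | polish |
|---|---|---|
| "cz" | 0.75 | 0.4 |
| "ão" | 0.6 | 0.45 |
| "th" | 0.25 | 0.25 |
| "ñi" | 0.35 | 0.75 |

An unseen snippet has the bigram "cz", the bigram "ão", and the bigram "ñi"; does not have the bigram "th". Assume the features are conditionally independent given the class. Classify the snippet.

czech: 0.85 × 0.75 × 0.6 × (1−0.25) × 0.35 = 0.10040625
polish: 0.15 × 0.4 × 0.45 × (1−0.25) × 0.75 = 0.0151875
Highest score → czech.

czech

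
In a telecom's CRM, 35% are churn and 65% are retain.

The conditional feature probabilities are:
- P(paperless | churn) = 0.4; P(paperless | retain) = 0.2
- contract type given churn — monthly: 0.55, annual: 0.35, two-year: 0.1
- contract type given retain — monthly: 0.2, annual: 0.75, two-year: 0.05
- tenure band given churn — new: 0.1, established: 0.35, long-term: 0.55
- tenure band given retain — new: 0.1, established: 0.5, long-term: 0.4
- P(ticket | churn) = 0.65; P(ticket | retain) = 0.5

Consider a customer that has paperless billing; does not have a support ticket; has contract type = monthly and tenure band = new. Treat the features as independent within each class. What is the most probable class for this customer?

churn: 0.35 × 0.4 × 0.55 × 0.1 × (1−0.65) = 0.002695
retain: 0.65 × 0.2 × 0.2 × 0.1 × (1−0.5) = 0.0013
Highest score → churn.

churn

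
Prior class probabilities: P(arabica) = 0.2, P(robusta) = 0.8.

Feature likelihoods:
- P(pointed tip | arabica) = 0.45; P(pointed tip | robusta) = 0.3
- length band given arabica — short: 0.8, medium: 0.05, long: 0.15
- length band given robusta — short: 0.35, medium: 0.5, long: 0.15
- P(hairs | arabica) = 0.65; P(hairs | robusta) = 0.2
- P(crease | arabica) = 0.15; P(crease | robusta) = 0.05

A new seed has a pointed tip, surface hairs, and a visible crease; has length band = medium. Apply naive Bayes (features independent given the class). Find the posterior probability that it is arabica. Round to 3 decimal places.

arabica: 0.2 × 0.45 × 0.05 × 0.65 × 0.15 = 0.00043875
robusta: 0.8 × 0.3 × 0.5 × 0.2 × 0.05 = 0.0012
P(arabica | x) = 0.00043875 / 0.00163875 ≈ 0.268

0.268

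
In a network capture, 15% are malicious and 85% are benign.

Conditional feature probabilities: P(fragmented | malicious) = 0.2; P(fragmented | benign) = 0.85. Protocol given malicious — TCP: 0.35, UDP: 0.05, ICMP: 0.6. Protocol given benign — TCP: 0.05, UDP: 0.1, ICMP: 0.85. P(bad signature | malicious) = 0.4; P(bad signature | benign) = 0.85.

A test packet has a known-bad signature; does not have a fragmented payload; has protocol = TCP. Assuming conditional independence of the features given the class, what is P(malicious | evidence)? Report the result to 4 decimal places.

0.7561

malicious: 0.15 × (1−0.2) × 0.35 × 0.4 = 0.0168
benign: 0.85 × (1−0.85) × 0.05 × 0.85 = 0.00541875
P(malicious | x) = 0.0168 / 0.02221875 ≈ 0.7561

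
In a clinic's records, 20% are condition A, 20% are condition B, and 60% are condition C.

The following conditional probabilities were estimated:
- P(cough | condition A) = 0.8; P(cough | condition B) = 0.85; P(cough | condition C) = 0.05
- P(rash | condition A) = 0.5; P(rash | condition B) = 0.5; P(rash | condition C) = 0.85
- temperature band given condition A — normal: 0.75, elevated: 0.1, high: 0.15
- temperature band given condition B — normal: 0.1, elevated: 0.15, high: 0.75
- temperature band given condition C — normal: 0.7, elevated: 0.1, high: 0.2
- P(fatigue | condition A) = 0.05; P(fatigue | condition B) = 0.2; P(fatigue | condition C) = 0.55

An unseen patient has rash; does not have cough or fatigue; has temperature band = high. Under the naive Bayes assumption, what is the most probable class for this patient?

condition C

condition A: 0.2 × (1−0.8) × 0.5 × 0.15 × (1−0.05) = 0.00285
condition B: 0.2 × (1−0.85) × 0.5 × 0.75 × (1−0.2) = 0.009
condition C: 0.6 × (1−0.05) × 0.85 × 0.2 × (1−0.55) = 0.043605
Highest score → condition C.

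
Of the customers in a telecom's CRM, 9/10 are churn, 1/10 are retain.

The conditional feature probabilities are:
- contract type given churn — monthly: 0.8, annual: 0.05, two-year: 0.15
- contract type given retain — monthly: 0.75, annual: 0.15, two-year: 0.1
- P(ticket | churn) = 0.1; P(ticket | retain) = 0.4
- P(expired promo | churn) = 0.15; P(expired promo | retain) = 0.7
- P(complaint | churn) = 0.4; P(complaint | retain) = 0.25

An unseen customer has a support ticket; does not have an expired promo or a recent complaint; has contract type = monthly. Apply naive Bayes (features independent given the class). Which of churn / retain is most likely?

churn

churn: 0.9 × 0.8 × 0.1 × (1−0.15) × (1−0.4) = 0.03672
retain: 0.1 × 0.75 × 0.4 × (1−0.7) × (1−0.25) = 0.00675
Highest score → churn.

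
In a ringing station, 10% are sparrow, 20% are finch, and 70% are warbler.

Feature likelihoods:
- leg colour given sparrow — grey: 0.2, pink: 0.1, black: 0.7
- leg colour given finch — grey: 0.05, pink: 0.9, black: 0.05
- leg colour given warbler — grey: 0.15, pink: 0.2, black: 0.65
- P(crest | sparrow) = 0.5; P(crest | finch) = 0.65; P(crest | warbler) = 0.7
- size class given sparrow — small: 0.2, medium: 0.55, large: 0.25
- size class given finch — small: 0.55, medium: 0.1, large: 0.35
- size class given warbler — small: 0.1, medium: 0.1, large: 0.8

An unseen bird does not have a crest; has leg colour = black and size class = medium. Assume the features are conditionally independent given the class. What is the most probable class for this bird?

sparrow

sparrow: 0.1 × 0.7 × (1−0.5) × 0.55 = 0.01925
finch: 0.2 × 0.05 × (1−0.65) × 0.1 = 0.00035
warbler: 0.7 × 0.65 × (1−0.7) × 0.1 = 0.01365
Highest score → sparrow.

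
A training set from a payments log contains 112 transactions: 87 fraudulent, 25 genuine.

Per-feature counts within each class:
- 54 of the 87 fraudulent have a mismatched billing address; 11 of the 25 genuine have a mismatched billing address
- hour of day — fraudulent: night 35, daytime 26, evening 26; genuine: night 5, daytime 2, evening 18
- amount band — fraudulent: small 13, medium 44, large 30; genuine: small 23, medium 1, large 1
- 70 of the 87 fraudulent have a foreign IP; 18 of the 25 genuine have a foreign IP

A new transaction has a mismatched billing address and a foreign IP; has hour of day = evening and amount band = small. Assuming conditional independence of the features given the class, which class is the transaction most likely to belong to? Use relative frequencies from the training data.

fraudulent: (87/112) × (54/87) × (26/87) × (13/87) × (70/87) ≈ 0.0173234
genuine: (25/112) × (11/25) × (18/25) × (23/25) × (18/25) ≈ 0.0468411
Highest score → genuine.

genuine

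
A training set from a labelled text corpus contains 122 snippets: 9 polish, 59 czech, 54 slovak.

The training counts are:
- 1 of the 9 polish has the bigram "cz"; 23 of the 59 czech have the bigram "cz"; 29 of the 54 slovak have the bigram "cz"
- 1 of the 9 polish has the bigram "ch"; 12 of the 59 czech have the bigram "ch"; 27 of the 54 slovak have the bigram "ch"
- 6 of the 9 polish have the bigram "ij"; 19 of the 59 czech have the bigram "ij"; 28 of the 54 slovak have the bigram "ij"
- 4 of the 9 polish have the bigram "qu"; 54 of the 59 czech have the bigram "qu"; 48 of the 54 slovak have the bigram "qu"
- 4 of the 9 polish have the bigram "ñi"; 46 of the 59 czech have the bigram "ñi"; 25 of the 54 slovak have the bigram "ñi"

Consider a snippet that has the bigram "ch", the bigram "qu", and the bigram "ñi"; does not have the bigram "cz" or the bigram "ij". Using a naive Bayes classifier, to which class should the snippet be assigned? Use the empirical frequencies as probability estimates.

czech

polish: (9/122) × (8/9) × (1/9) × (3/9) × (4/9) × (4/9) ≈ 0.000479735
czech: (59/122) × (36/59) × (12/59) × (40/59) × (54/59) × (46/59) ≈ 0.0290354
slovak: (54/122) × (25/54) × (27/54) × (26/54) × (48/54) × (25/54) ≈ 0.0203013
Highest score → czech.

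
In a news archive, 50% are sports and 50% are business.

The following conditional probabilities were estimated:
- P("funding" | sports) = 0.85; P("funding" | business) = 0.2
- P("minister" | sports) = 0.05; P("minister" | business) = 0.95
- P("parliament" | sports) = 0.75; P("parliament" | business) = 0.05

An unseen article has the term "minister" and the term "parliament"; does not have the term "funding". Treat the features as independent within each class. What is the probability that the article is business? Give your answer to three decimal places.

0.871

sports: 0.5 × (1−0.85) × 0.05 × 0.75 = 0.0028125
business: 0.5 × (1−0.2) × 0.95 × 0.05 = 0.019
P(business | x) = 0.019 / 0.0218125 ≈ 0.871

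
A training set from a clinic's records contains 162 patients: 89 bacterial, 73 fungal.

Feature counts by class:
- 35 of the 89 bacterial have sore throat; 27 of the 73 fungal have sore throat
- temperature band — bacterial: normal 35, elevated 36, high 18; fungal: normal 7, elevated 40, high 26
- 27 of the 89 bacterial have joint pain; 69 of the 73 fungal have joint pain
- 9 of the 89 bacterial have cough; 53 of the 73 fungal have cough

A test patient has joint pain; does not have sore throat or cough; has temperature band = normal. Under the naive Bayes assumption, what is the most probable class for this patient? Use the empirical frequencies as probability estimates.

bacterial

bacterial: (89/162) × (54/89) × (35/89) × (27/89) × (80/89) ≈ 0.0357463
fungal: (73/162) × (46/73) × (7/73) × (69/73) × (20/73) ≈ 0.00705101
Highest score → bacterial.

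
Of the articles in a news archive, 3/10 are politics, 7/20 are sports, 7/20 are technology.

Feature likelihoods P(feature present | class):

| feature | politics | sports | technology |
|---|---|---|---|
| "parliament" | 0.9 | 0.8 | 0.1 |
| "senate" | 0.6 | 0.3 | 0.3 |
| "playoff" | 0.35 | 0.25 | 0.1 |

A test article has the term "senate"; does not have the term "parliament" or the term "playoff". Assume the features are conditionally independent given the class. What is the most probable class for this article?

politics: 0.3 × (1−0.9) × 0.6 × (1−0.35) = 0.0117
sports: 0.35 × (1−0.8) × 0.3 × (1−0.25) = 0.01575
technology: 0.35 × (1−0.1) × 0.3 × (1−0.1) = 0.08505
Highest score → technology.

technology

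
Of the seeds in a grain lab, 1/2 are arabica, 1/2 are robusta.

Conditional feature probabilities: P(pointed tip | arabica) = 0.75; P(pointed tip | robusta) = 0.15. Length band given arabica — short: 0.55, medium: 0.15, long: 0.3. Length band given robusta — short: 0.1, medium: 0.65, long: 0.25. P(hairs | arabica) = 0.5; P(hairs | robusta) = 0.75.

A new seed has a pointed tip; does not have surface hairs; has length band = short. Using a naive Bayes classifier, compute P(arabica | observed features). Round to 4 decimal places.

0.9821

arabica: 0.5 × 0.75 × 0.55 × (1−0.5) = 0.103125
robusta: 0.5 × 0.15 × 0.1 × (1−0.75) = 0.001875
P(arabica | x) = 0.103125 / 0.105 ≈ 0.9821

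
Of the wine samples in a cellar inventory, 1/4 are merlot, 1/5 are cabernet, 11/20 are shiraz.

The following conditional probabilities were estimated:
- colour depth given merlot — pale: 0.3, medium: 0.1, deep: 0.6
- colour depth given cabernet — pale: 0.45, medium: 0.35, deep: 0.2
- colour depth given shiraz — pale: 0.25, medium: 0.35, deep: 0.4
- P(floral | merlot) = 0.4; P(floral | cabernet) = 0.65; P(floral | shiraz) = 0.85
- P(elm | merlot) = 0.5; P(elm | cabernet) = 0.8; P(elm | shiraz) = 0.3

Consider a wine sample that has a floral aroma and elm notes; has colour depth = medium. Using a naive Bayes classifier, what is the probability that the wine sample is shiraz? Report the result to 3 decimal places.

0.542

merlot: 0.25 × 0.1 × 0.4 × 0.5 = 0.005
cabernet: 0.2 × 0.35 × 0.65 × 0.8 = 0.0364
shiraz: 0.55 × 0.35 × 0.85 × 0.3 = 0.0490875
P(shiraz | x) = 0.0490875 / 0.0904875 ≈ 0.542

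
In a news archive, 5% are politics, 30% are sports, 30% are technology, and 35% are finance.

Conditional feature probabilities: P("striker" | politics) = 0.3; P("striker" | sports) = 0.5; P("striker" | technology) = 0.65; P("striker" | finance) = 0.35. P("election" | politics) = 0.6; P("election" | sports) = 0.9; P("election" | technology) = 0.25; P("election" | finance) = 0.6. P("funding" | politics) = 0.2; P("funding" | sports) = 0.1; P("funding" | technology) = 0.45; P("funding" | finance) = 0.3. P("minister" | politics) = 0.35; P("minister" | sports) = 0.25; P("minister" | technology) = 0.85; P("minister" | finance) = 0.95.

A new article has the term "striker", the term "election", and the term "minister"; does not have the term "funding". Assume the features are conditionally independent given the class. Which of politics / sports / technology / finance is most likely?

politics: 0.05 × 0.3 × 0.6 × (1−0.2) × 0.35 = 0.00252
sports: 0.3 × 0.5 × 0.9 × (1−0.1) × 0.25 = 0.030375
technology: 0.3 × 0.65 × 0.25 × (1−0.45) × 0.85 = 0.022790625
finance: 0.35 × 0.35 × 0.6 × (1−0.3) × 0.95 = 0.0488775
Highest score → finance.

finance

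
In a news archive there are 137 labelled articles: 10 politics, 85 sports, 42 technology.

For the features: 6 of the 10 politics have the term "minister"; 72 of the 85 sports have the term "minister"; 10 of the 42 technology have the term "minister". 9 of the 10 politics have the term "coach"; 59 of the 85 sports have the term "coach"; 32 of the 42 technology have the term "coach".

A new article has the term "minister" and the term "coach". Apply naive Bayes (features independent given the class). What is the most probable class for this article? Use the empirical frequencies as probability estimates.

sports

politics: (10/137) × (6/10) × (9/10) ≈ 0.0394161
sports: (85/137) × (72/85) × (59/85) ≈ 0.364792
technology: (42/137) × (10/42) × (32/42) ≈ 0.0556135
Highest score → sports.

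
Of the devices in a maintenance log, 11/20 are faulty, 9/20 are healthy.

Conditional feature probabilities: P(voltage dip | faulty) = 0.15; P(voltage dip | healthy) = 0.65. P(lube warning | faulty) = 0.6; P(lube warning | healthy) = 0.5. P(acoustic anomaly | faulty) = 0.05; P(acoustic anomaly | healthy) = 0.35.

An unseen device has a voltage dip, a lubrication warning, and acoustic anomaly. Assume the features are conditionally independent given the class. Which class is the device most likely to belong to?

healthy

faulty: 0.55 × 0.15 × 0.6 × 0.05 = 0.002475
healthy: 0.45 × 0.65 × 0.5 × 0.35 = 0.0511875
Highest score → healthy.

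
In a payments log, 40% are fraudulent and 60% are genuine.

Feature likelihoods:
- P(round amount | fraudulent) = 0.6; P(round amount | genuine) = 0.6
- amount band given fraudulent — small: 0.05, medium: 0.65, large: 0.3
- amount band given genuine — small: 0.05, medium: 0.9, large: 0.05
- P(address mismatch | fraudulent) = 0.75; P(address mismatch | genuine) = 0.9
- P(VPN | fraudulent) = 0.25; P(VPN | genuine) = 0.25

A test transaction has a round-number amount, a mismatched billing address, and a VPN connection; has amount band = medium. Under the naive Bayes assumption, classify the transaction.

genuine

fraudulent: 0.4 × 0.6 × 0.65 × 0.75 × 0.25 = 0.02925
genuine: 0.6 × 0.6 × 0.9 × 0.9 × 0.25 = 0.0729
Highest score → genuine.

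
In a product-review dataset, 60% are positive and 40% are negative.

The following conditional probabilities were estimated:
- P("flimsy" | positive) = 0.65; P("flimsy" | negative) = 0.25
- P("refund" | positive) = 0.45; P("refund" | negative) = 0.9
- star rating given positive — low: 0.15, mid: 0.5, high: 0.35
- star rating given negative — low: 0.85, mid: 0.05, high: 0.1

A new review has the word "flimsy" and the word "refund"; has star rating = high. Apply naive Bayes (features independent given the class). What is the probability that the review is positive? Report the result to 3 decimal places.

0.872

positive: 0.6 × 0.65 × 0.45 × 0.35 = 0.061425
negative: 0.4 × 0.25 × 0.9 × 0.1 = 0.009
P(positive | x) = 0.061425 / 0.070425 ≈ 0.872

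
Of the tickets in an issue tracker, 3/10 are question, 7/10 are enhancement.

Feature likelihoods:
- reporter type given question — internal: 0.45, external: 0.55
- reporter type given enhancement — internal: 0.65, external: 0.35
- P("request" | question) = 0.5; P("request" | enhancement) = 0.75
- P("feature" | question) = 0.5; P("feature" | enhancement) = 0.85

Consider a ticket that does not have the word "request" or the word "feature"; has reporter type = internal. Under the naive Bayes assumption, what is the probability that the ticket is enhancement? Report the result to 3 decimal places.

0.336

question: 0.3 × 0.45 × (1−0.5) × (1−0.5) = 0.03375
enhancement: 0.7 × 0.65 × (1−0.75) × (1−0.85) = 0.0170625
P(enhancement | x) = 0.0170625 / 0.0508125 ≈ 0.336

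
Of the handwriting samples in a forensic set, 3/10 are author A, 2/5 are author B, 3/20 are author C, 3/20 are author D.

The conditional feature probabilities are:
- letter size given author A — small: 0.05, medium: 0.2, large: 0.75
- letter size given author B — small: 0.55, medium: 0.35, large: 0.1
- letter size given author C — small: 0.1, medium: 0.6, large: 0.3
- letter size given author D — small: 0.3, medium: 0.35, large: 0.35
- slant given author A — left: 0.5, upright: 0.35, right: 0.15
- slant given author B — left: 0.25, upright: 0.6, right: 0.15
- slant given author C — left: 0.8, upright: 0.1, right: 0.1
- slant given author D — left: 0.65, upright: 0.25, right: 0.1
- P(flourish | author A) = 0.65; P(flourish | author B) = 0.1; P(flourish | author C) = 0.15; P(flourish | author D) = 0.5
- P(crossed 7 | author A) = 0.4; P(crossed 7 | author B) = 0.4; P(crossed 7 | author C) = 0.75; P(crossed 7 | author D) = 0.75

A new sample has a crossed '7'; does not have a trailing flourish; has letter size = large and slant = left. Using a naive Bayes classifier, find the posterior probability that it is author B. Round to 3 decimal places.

0.065

author A: 0.3 × 0.75 × 0.5 × (1−0.65) × 0.4 = 0.01575
author B: 0.4 × 0.1 × 0.25 × (1−0.1) × 0.4 = 0.0036
author C: 0.15 × 0.3 × 0.8 × (1−0.15) × 0.75 = 0.02295
author D: 0.15 × 0.35 × 0.65 × (1−0.5) × 0.75 = 0.012796875
P(author B | x) = 0.0036 / 0.055096875 ≈ 0.065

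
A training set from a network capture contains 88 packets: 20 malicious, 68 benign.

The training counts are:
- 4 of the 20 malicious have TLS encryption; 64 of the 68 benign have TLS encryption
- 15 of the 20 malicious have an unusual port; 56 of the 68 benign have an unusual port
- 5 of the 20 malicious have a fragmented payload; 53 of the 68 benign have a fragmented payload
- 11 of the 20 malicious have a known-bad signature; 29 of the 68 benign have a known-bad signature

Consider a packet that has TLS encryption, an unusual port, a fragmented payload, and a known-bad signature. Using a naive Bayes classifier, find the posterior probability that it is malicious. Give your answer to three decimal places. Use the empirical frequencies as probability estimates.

0.023

malicious: (20/88) × (4/20) × (15/20) × (5/20) × (11/20) = 0.0046875
benign: (68/88) × (64/68) × (56/68) × (53/68) × (29/68) ≈ 0.199082
P(malicious | x) = 0.0046875 / 0.2037695 ≈ 0.023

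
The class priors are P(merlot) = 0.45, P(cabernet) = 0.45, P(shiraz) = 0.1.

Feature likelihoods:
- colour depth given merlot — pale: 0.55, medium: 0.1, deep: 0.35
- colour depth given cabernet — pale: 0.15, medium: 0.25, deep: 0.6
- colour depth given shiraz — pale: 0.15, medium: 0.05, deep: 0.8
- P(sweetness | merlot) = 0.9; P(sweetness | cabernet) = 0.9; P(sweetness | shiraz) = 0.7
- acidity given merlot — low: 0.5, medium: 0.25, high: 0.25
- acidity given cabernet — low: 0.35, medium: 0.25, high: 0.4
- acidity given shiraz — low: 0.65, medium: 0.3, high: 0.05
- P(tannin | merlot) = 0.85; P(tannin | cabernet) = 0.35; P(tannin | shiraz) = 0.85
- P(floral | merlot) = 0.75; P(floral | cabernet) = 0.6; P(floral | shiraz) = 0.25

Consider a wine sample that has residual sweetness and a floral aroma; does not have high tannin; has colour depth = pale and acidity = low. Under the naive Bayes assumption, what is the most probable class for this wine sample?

merlot: 0.45 × 0.55 × 0.9 × 0.5 × (1−0.85) × 0.75 = 0.0125296875
cabernet: 0.45 × 0.15 × 0.9 × 0.35 × (1−0.35) × 0.6 = 0.008292375
shiraz: 0.1 × 0.15 × 0.7 × 0.65 × (1−0.85) × 0.25 = 0.0002559375
Highest score → merlot.

merlot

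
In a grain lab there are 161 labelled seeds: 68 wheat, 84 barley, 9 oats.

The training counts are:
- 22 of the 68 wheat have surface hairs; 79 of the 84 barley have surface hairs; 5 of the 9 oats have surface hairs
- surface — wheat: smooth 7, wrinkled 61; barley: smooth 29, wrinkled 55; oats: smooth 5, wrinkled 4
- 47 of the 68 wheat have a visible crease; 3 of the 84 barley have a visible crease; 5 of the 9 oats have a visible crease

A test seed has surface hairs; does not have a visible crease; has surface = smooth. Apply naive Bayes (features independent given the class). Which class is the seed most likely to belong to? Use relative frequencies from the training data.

barley

wheat: (68/161) × (22/68) × (7/68) × (21/68) ≈ 0.00434406
barley: (84/161) × (79/84) × (29/84) × (81/84) ≈ 0.163352
oats: (9/161) × (5/9) × (5/9) × (4/9) ≈ 0.00766812
Highest score → barley.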